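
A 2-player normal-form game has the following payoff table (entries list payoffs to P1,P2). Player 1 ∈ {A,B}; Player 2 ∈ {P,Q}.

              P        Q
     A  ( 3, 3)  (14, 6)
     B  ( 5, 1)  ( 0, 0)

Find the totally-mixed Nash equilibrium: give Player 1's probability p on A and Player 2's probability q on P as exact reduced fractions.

P1 indiff ⇒ q·3+(1-q)·14 = q·5+(1-q)·0 ⇒ q(-2) = (1-q)(-14) ⇒ q = 7/8
P2 indiff ⇒ p·3+(1-p)·1 = p·6+(1-p)·0 ⇒ p(-3) = (1-p)(-1) ⇒ p = 1/4

p=1/4, q=7/8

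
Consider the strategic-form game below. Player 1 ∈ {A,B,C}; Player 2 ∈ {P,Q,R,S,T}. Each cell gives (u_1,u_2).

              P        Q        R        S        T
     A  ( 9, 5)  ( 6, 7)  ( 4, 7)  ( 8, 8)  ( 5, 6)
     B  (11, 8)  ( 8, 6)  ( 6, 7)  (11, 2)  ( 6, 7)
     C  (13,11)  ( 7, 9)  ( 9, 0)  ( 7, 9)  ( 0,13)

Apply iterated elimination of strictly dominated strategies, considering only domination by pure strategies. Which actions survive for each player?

IESDS → P1:{B,C} P2:{P,T}

P1 drop A (B beats it: P:11>9 Q:8>6 R:6>4 S:11>8 T:6>5)
P2 drop Q (P beats it: B:8>6 C:11>9)
P2 drop R (P beats it: B:8>7 C:11>0)
P2 drop S (P beats it: B:8>2 C:11>9)
P1→{B,C} P2→{P,T}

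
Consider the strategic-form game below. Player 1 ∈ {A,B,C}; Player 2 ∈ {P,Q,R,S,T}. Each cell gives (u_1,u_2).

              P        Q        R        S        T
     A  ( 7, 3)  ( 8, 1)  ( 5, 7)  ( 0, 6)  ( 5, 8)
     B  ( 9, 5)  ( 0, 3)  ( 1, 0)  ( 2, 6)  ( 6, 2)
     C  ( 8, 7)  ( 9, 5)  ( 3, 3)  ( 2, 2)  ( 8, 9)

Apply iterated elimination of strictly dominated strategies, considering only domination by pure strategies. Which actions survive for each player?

IESDS → P1:{B,C} P2:{P,S,T}

P2 drop Q (P beats it: A:3>1 B:5>3 C:7>5)
P2 drop R (T beats it: A:8>7 B:2>0 C:9>3)
P1 drop A (B beats it: P:9>7 S:2>0 T:6>5)
P1→{B,C} P2→{P,S,T}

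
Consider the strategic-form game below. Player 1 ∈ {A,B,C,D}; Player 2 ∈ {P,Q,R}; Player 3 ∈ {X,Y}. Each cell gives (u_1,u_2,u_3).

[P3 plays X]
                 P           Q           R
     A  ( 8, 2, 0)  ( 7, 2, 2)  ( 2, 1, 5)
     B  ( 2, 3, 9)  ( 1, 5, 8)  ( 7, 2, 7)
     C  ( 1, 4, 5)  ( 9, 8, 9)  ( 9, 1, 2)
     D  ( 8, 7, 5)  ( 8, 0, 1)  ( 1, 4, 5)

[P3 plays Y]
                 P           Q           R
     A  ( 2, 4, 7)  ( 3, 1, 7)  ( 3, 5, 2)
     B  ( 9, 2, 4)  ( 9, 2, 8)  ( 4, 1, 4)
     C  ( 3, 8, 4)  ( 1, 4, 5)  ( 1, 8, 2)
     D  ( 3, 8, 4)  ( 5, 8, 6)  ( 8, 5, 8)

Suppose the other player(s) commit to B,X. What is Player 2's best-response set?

argmax u_2 = {Q}

u_2(P vs B,X) = 3
u_2(Q vs B,X) = 5
u_2(R vs B,X) = 2
max payoff 5 at {Q}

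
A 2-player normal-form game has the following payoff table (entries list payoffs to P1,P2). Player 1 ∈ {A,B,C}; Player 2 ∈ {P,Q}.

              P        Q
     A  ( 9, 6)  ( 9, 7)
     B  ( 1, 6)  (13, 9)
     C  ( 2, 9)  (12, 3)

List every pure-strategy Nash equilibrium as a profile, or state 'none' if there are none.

PSNE = {(B,Q)}

(A,P): not NE [P2→Q gives 7>6]
(A,Q): not NE [P1→B gives 13>9]
(B,P): not NE [P1→A gives 9>1; P2→Q gives 9>6]
(B,Q): NE
(C,P): not NE [P1→A gives 9>2]
(C,Q): not NE [P1→B gives 13>12; P2→P gives 9>3]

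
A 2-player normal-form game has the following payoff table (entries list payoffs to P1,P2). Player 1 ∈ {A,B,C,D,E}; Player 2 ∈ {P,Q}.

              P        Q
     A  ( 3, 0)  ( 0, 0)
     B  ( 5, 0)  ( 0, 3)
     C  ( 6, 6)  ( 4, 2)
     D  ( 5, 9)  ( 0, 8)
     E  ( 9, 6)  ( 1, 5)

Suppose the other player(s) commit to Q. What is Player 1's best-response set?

argmax u_1 = {C}

u_1(A vs Q) = 0
u_1(B vs Q) = 0
u_1(C vs Q) = 4
u_1(D vs Q) = 0
u_1(E vs Q) = 1
max payoff 4 at {C}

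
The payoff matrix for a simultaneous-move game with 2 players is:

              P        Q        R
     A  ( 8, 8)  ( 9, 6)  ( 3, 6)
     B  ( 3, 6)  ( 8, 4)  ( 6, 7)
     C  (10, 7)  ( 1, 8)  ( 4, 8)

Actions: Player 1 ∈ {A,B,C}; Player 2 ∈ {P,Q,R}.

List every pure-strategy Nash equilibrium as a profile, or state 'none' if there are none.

(A,P): not NE [P1→C gives 10>8]
(A,Q): not NE [P2→P gives 8>6]
(A,R): not NE [P1→B gives 6>3; P2→P gives 8>6]
(B,P): not NE [P1→C gives 10>3; P2→R gives 7>6]
(B,Q): not NE [P1→A gives 9>8; P2→R gives 7>4]
(B,R): NE
(C,P): not NE [P2→R gives 8>7]
(C,Q): not NE [P1→A gives 9>1]
(C,R): not NE [P1→B gives 6>4]

Nash profiles: (B,R)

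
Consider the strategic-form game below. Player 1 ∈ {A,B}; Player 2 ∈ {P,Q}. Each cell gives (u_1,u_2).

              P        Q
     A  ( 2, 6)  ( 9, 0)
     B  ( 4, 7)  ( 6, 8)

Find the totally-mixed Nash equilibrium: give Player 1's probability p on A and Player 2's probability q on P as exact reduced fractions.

p=1/7, q=3/5

P1 indiff ⇒ q·2+(1-q)·9 = q·4+(1-q)·6 ⇒ q(-2) = (1-q)(-3) ⇒ q = 3/5
P2 indiff ⇒ p·6+(1-p)·7 = p·0+(1-p)·8 ⇒ p(6) = (1-p)(1) ⇒ p = 1/7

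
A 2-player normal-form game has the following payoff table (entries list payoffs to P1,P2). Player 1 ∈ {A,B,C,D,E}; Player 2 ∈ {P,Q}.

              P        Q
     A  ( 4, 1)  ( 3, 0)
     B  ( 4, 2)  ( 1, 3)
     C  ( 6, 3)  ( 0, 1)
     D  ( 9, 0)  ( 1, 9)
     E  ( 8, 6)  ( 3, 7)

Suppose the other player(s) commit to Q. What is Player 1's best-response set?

BR_1 = {A,E}

u_1(A vs Q) = 3
u_1(B vs Q) = 1
u_1(C vs Q) = 0
u_1(D vs Q) = 1
u_1(E vs Q) = 3
max payoff 3 at {A,E}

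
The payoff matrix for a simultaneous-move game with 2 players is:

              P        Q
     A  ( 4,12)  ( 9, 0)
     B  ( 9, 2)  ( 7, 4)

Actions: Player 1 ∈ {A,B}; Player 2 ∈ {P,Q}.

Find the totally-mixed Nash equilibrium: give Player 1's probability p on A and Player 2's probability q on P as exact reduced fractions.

P1 indiff ⇒ q·4+(1-q)·9 = q·9+(1-q)·7 ⇒ q(-5) = (1-q)(-2) ⇒ q = 2/7
P2 indiff ⇒ p·12+(1-p)·2 = p·0+(1-p)·4 ⇒ p(12) = (1-p)(2) ⇒ p = 1/7

(p,q) = (1/7, 2/7)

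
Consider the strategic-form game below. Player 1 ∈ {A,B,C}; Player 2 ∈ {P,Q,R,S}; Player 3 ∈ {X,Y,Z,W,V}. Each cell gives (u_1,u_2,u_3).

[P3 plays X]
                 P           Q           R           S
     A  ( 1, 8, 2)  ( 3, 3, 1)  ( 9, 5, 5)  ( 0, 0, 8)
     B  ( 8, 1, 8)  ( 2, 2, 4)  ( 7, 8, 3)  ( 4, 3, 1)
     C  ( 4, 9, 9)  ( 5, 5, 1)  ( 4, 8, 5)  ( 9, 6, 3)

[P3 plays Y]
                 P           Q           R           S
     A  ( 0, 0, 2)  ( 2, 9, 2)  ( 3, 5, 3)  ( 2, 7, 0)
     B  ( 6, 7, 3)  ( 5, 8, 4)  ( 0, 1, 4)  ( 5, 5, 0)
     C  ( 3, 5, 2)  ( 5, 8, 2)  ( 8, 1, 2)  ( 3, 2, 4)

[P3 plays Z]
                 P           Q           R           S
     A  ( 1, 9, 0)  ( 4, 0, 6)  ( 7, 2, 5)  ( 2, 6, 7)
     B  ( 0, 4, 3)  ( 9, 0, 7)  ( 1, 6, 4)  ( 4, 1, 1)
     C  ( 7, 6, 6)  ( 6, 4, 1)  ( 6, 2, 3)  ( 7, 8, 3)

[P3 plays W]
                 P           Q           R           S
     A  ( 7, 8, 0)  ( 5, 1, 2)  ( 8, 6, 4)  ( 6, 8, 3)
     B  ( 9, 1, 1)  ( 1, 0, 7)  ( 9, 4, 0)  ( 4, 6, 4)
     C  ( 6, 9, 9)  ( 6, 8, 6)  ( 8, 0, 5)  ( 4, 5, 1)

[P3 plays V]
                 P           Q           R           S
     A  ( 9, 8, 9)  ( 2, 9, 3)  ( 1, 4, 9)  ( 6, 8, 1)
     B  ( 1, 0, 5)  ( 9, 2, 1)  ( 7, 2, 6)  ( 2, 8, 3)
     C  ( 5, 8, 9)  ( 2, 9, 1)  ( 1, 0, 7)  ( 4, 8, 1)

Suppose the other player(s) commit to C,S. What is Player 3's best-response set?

u_3(X vs C,S) = 3
u_3(Y vs C,S) = 4
u_3(Z vs C,S) = 3
u_3(W vs C,S) = 1
u_3(V vs C,S) = 1
max payoff 4 at {Y}

P3 best: {Y}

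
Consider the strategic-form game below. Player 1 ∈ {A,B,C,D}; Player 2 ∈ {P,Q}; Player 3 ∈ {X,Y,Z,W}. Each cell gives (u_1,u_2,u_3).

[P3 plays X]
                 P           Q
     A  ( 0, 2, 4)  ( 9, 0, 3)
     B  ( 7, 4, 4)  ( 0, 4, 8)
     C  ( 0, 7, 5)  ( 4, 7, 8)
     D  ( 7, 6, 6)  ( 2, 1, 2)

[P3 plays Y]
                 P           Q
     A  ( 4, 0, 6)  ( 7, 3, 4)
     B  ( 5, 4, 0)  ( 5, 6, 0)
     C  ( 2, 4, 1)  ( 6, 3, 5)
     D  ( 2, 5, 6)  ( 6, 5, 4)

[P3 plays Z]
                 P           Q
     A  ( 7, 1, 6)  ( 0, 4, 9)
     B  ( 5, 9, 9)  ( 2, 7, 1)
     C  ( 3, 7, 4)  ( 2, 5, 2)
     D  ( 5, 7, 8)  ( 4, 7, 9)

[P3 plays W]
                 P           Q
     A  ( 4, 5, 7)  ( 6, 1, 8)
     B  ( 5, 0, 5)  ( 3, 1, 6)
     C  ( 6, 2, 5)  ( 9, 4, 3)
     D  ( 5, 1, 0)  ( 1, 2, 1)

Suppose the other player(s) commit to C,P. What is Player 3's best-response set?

u_3(X vs C,P) = 5
u_3(Y vs C,P) = 1
u_3(Z vs C,P) = 4
u_3(W vs C,P) = 5
max payoff 5 at {X,W}

P3 best: {X,W}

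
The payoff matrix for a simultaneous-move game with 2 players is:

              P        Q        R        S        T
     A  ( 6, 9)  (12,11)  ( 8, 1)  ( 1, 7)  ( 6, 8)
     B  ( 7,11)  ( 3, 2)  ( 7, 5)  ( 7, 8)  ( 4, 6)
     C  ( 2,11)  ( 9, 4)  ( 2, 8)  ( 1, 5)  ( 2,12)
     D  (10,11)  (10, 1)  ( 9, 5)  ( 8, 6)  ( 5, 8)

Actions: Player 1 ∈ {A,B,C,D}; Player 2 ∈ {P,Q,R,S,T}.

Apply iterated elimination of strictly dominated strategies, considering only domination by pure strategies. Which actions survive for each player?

Survivors P1:{A,D} P2:{P,Q}

P1 drop B (D beats it: P:10>7 Q:10>3 R:9>7 S:8>7 T:5>4)
P1 drop C (D beats it: P:10>2 Q:10>9 R:9>2 S:8>1 T:5>2)
P2 drop R (P beats it: A:9>1 D:11>5)
P2 drop S (P beats it: A:9>7 D:11>6)
P2 drop T (P beats it: A:9>8 D:11>8)
P1→{A,D} P2→{P,Q}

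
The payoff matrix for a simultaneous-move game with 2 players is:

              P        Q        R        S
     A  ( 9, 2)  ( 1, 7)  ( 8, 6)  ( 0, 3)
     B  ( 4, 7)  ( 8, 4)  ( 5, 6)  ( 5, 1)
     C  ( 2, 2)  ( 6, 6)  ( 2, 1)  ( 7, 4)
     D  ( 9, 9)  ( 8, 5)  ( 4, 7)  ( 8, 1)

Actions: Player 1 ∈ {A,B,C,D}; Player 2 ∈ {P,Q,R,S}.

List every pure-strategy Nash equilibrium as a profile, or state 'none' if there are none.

PSNE = {(D,P)}

(A,P): not NE [P2→Q gives 7>2]
(A,Q): not NE [P1→D gives 8>1]
(A,R): not NE [P2→Q gives 7>6]
(A,S): not NE [P1→D gives 8>0; P2→Q gives 7>3]
(B,P): not NE [P1→D gives 9>4]
(B,Q): not NE [P2→P gives 7>4]
(B,R): not NE [P1→A gives 8>5; P2→P gives 7>6]
(B,S): not NE [P1→D gives 8>5; P2→P gives 7>1]
(C,P): not NE [P1→D gives 9>2; P2→Q gives 6>2]
(C,Q): not NE [P1→D gives 8>6]
(C,R): not NE [P1→A gives 8>2; P2→Q gives 6>1]
(C,S): not NE [P1→D gives 8>7; P2→Q gives 6>4]
(D,P): NE
(D,Q): not NE [P2→P gives 9>5]
(D,R): not NE [P1→A gives 8>4; P2→P gives 9>7]
(D,S): not NE [P2→P gives 9>1]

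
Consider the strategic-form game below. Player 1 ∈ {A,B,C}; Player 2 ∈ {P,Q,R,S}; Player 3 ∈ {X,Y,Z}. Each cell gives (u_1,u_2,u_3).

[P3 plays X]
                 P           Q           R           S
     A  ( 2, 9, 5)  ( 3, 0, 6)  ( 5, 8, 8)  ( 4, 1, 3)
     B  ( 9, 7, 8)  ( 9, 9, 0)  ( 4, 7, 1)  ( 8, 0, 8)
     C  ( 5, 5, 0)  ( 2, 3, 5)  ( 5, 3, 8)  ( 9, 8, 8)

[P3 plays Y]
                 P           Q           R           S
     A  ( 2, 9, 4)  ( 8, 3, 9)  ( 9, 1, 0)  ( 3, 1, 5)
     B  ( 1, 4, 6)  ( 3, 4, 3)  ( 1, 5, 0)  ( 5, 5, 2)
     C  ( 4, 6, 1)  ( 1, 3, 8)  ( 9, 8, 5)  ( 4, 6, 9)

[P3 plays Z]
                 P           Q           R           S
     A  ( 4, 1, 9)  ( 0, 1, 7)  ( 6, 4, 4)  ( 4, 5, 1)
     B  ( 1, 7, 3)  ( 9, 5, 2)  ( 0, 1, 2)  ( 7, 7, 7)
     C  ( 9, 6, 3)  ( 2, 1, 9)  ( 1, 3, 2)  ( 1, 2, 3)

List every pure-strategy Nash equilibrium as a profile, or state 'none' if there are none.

(A,P,X): not NE [P1→B gives 9>2; P3→Z gives 9>5]
(A,P,Y): not NE [P1→C gives 4>2; P3→Z gives 9>4]
(A,P,Z): not NE [P1→C gives 9>4; P2→S gives 5>1]
(A,Q,X): not NE [P1→B gives 9>3; P2→P gives 9>0; P3→Y gives 9>6]
(A,Q,Y): not NE [P2→P gives 9>3]
(A,Q,Z): not NE [P1→B gives 9>0; P2→S gives 5>1; P3→Y gives 9>7]
(A,R,X): not NE [P2→P gives 9>8]
(A,R,Y): not NE [P2→P gives 9>1; P3→X gives 8>0]
(A,R,Z): not NE [P2→S gives 5>4; P3→X gives 8>4]
(A,S,X): not NE [P1→C gives 9>4; P2→P gives 9>1; P3→Y gives 5>3]
(A,S,Y): not NE [P1→B gives 5>3; P2→P gives 9>1]
(A,S,Z): not NE [P1→B gives 7>4; P3→Y gives 5>1]
(B,P,X): not NE [P2→Q gives 9>7]
(B,P,Y): not NE [P1→C gives 4>1; P2→S gives 5>4; P3→X gives 8>6]
(B,P,Z): not NE [P1→C gives 9>1; P3→X gives 8>3]
(B,Q,X): not NE [P3→Y gives 3>0]
(B,Q,Y): not NE [P1→A gives 8>3; P2→S gives 5>4]
(B,Q,Z): not NE [P2→S gives 7>5; P3→Y gives 3>2]
(B,R,X): not NE [P1→C gives 5>4; P2→Q gives 9>7; P3→Z gives 2>1]
(B,R,Y): not NE [P1→C gives 9>1; P3→Z gives 2>0]
(B,R,Z): not NE [P1→A gives 6>0; P2→S gives 7>1]
(B,S,X): not NE [P1→C gives 9>8; P2→Q gives 9>0]
(B,S,Y): not NE [P3→X gives 8>2]
(B,S,Z): not NE [P3→X gives 8>7]
(C,P,X): not NE [P1→B gives 9>5; P2→S gives 8>5; P3→Z gives 3>0]
(C,P,Y): not NE [P2→R gives 8>6; P3→Z gives 3>1]
(C,P,Z): NE
(C,Q,X): not NE [P1→B gives 9>2; P2→S gives 8>3; P3→Z gives 9>5]
(C,Q,Y): not NE [P1→A gives 8>1; P2→R gives 8>3; P3→Z gives 9>8]
(C,Q,Z): not NE [P1→B gives 9>2; P2→P gives 6>1]
(C,R,X): not NE [P2→S gives 8>3]
(C,R,Y): not NE [P3→X gives 8>5]
(C,R,Z): not NE [P1→A gives 6>1; P2→P gives 6>3; P3→X gives 8>2]
(C,S,X): not NE [P3→Y gives 9>8]
(C,S,Y): not NE [P1→B gives 5>4; P2→R gives 8>6]
(C,S,Z): not NE [P1→B gives 7>1; P2→P gives 6>2; P3→Y gives 9>3]

Nash profiles: (C,P,Z)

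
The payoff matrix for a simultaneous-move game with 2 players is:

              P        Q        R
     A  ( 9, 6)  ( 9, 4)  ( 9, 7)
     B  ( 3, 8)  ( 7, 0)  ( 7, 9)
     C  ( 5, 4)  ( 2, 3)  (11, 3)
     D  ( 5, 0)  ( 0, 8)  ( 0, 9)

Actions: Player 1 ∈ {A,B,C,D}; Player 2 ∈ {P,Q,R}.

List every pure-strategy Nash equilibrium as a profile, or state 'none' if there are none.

(A,P): not NE [P2→R gives 7>6]
(A,Q): not NE [P2→R gives 7>4]
(A,R): not NE [P1→C gives 11>9]
(B,P): not NE [P1→A gives 9>3; P2→R gives 9>8]
(B,Q): not NE [P1→A gives 9>7; P2→R gives 9>0]
(B,R): not NE [P1→C gives 11>7]
(C,P): not NE [P1→A gives 9>5]
(C,Q): not NE [P1→A gives 9>2; P2→P gives 4>3]
(C,R): not NE [P2→P gives 4>3]
(D,P): not NE [P1→A gives 9>5; P2→R gives 9>0]
(D,Q): not NE [P1→A gives 9>0; P2→R gives 9>8]
(D,R): not NE [P1→C gives 11>0]

No pure NE.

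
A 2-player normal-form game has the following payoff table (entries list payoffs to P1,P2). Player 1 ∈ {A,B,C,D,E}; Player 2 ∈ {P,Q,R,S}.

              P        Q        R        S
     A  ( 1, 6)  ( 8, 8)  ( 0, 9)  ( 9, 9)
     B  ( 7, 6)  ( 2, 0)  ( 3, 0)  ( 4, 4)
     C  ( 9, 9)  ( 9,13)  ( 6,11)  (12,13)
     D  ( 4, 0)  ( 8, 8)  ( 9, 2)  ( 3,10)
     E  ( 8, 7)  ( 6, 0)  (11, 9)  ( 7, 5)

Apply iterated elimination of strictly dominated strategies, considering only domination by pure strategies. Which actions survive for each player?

P1 drop A (C beats it: P:9>1 Q:9>8 R:6>0 S:12>9)
P1 drop B (C beats it: P:9>7 Q:9>2 R:6>3 S:12>4)
P2 drop P (R beats it: C:11>9 D:2>0 E:9>7)
P1→{C,D,E} P2→{Q,R,S}

IESDS → P1:{C,D,E} P2:{Q,R,S}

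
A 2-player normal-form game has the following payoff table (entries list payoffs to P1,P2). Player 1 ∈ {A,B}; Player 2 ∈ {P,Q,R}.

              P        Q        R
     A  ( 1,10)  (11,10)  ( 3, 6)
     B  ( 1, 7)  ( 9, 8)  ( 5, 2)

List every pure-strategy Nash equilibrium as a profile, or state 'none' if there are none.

Nash profiles: (A,P), (A,Q)

(A,P): NE
(A,Q): NE
(A,R): not NE [P1→B gives 5>3; P2→Q gives 10>6]
(B,P): not NE [P2→Q gives 8>7]
(B,Q): not NE [P1→A gives 11>9]
(B,R): not NE [P2→Q gives 8>2]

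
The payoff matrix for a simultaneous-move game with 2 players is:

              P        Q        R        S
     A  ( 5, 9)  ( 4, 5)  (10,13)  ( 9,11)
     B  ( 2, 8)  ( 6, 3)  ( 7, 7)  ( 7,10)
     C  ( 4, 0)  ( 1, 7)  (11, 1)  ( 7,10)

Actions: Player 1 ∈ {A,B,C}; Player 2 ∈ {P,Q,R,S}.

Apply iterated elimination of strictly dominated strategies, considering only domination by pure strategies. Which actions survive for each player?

Remaining: P1:{A,C} P2:{R,S}

P2 drop P (S beats it: A:11>9 B:10>8 C:10>0)
P2 drop Q (S beats it: A:11>5 B:10>3 C:10>7)
P1 drop B (A beats it: R:10>7 S:9>7)
P1→{A,C} P2→{R,S}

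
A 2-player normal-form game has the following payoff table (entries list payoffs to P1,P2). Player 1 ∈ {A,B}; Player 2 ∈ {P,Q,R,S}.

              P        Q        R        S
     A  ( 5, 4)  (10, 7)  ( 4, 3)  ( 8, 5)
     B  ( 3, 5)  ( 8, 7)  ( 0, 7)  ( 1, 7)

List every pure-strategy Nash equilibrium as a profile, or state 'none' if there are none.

Nash profiles: (A,Q)

(A,P): not NE [P2→Q gives 7>4]
(A,Q): NE
(A,R): not NE [P2→Q gives 7>3]
(A,S): not NE [P2→Q gives 7>5]
(B,P): not NE [P1→A gives 5>3; P2→S gives 7>5]
(B,Q): not NE [P1→A gives 10>8]
(B,R): not NE [P1→A gives 4>0]
(B,S): not NE [P1→A gives 8>1]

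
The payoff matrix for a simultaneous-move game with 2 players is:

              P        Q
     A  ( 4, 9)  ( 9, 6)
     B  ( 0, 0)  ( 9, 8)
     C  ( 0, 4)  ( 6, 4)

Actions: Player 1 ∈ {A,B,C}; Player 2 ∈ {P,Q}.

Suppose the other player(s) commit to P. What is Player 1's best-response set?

BR_1 = {A}

u_1(A vs P) = 4
u_1(B vs P) = 0
u_1(C vs P) = 0
max payoff 4 at {A}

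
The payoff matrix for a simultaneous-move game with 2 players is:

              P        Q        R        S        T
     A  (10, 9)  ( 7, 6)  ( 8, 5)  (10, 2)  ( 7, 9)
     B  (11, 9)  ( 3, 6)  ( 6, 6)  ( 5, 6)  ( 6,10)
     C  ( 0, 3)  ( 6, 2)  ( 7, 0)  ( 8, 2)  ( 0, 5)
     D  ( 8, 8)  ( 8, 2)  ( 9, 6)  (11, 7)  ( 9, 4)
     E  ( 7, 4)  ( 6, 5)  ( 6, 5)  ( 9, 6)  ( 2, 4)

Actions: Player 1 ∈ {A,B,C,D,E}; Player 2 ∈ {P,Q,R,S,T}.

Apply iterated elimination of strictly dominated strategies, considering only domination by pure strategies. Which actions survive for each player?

Survivors P1:{A,B,D} P2:{P,T}

P1 drop C (A beats it: P:10>0 Q:7>6 R:8>7 S:10>8 T:7>0)
P1 drop E (A beats it: P:10>7 Q:7>6 R:8>6 S:10>9 T:7>2)
P2 drop Q (P beats it: A:9>6 B:9>6 D:8>2)
P2 drop R (P beats it: A:9>5 B:9>6 D:8>6)
P2 drop S (P beats it: A:9>2 B:9>6 D:8>7)
P1→{A,B,D} P2→{P,T}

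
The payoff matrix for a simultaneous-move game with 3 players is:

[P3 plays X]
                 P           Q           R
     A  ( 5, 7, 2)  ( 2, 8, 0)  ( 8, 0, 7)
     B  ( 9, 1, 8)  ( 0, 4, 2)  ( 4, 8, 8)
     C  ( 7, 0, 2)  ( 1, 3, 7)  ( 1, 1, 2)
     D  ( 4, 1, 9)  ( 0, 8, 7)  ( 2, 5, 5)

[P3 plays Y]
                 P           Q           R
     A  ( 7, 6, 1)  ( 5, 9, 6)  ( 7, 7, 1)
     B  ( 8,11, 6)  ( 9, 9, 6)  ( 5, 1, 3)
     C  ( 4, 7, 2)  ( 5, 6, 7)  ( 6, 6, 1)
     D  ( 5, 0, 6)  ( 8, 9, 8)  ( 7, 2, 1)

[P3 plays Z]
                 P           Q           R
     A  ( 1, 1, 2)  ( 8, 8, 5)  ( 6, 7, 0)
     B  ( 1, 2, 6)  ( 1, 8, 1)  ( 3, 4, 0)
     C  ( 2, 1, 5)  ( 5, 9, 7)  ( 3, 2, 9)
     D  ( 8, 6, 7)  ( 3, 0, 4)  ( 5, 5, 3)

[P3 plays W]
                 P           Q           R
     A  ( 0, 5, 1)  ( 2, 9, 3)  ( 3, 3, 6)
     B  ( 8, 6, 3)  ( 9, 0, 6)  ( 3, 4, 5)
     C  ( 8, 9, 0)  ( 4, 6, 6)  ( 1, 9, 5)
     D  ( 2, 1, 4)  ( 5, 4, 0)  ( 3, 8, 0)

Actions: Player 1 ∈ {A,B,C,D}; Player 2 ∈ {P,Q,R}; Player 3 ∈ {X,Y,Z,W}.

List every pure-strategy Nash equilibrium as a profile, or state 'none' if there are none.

PSNE: ∅

(A,P,X): not NE [P1→B gives 9>5; P2→Q gives 8>7]
(A,P,Y): not NE [P1→B gives 8>7; P2→Q gives 9>6; P3→Z gives 2>1]
(A,P,Z): not NE [P1→D gives 8>1; P2→Q gives 8>1]
(A,P,W): not NE [P1→C gives 8>0; P2→Q gives 9>5; P3→Z gives 2>1]
(A,Q,X): not NE [P3→Y gives 6>0]
(A,Q,Y): not NE [P1→B gives 9>5]
(A,Q,Z): not NE [P3→Y gives 6>5]
(A,Q,W): not NE [P1→B gives 9>2; P3→Y gives 6>3]
(A,R,X): not NE [P2→Q gives 8>0]
(A,R,Y): not NE [P2→Q gives 9>7; P3→X gives 7>1]
(A,R,Z): not NE [P2→Q gives 8>7; P3→X gives 7>0]
(A,R,W): not NE [P2→Q gives 9>3; P3→X gives 7>6]
(B,P,X): not NE [P2→R gives 8>1]
(B,P,Y): not NE [P3→X gives 8>6]
(B,P,Z): not NE [P1→D gives 8>1; P2→Q gives 8>2; P3→X gives 8>6]
(B,P,W): not NE [P3→X gives 8>3]
(B,Q,X): not NE [P1→A gives 2>0; P2→R gives 8>4; P3→W gives 6>2]
(B,Q,Y): not NE [P2→P gives 11>9]
(B,Q,Z): not NE [P1→A gives 8>1; P3→W gives 6>1]
(B,Q,W): not NE [P2→P gives 6>0]
(B,R,X): not NE [P1→A gives 8>4]
(B,R,Y): not NE [P1→D gives 7>5; P2→P gives 11>1; P3→X gives 8>3]
(B,R,Z): not NE [P1→A gives 6>3; P2→Q gives 8>4; P3→X gives 8>0]
(B,R,W): not NE [P2→P gives 6>4; P3→X gives 8>5]
(C,P,X): not NE [P1→B gives 9>7; P2→Q gives 3>0; P3→Z gives 5>2]
(C,P,Y): not NE [P1→B gives 8>4; P3→Z gives 5>2]
(C,P,Z): not NE [P1→D gives 8>2; P2→Q gives 9>1]
(C,P,W): not NE [P3→Z gives 5>0]
(C,Q,X): not NE [P1→A gives 2>1]
(C,Q,Y): not NE [P1→B gives 9>5; P2→P gives 7>6]
(C,Q,Z): not NE [P1→A gives 8>5]
(C,Q,W): not NE [P1→B gives 9>4; P2→R gives 9>6; P3→Z gives 7>6]
(C,R,X): not NE [P1→A gives 8>1; P2→Q gives 3>1; P3→Z gives 9>2]
(C,R,Y): not NE [P1→D gives 7>6; P2→P gives 7>6; P3→Z gives 9>1]
(C,R,Z): not NE [P1→A gives 6>3; P2→Q gives 9>2]
(C,R,W): not NE [P1→D gives 3>1; P3→Z gives 9>5]
(D,P,X): not NE [P1→B gives 9>4; P2→Q gives 8>1]
(D,P,Y): not NE [P1→B gives 8>5; P2→Q gives 9>0; P3→X gives 9>6]
(D,P,Z): not NE [P3→X gives 9>7]
(D,P,W): not NE [P1→C gives 8>2; P2→R gives 8>1; P3→X gives 9>4]
(D,Q,X): not NE [P1→A gives 2>0; P3→Y gives 8>7]
(D,Q,Y): not NE [P1→B gives 9>8]
(D,Q,Z): not NE [P1→A gives 8>3; P2→P gives 6>0; P3→Y gives 8>4]
(D,Q,W): not NE [P1→B gives 9>5; P2→R gives 8>4; P3→Y gives 8>0]
(D,R,X): not NE [P1→A gives 8>2; P2→Q gives 8>5]
(D,R,Y): not NE [P2→Q gives 9>2; P3→X gives 5>1]
(D,R,Z): not NE [P1→A gives 6>5; P2→P gives 6>5; P3→X gives 5>3]
(D,R,W): not NE [P3→X gives 5>0]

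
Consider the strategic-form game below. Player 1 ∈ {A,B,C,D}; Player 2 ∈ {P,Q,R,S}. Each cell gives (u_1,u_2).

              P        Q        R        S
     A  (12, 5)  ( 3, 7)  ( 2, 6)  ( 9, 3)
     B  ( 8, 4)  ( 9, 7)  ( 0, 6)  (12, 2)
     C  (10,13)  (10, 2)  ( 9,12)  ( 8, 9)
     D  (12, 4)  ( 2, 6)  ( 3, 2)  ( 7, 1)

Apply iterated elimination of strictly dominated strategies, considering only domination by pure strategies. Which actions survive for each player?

IESDS → P1:{A,C,D} P2:{P,Q,R}

P2 drop S (P beats it: A:5>3 B:4>2 C:13>9 D:4>1)
P1 drop B (C beats it: P:10>8 Q:10>9 R:9>0)
P1→{A,C,D} P2→{P,Q,R}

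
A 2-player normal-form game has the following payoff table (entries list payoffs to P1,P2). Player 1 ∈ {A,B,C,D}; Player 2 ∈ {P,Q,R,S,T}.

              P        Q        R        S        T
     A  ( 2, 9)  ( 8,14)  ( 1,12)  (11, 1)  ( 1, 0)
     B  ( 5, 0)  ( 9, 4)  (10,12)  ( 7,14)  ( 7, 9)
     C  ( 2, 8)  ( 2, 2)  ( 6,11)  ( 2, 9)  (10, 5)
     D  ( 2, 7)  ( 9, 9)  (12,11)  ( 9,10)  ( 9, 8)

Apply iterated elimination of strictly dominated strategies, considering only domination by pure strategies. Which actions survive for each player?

Remaining: P1:{A,B,D} P2:{Q,R,S}

P2 drop P (R beats it: A:12>9 B:12>0 C:11>8 D:11>7)
P2 drop T (R beats it: A:12>0 B:12>9 C:11>5 D:11>8)
P1 drop C (B beats it: Q:9>2 R:10>6 S:7>2)
P1→{A,B,D} P2→{Q,R,S}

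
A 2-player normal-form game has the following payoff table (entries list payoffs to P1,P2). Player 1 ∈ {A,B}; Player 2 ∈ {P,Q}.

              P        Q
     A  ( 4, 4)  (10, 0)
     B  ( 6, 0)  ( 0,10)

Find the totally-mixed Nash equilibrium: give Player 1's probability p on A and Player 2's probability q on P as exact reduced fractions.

p=5/7, q=5/6

P1 indiff ⇒ q·4+(1-q)·10 = q·6+(1-q)·0 ⇒ q(-2) = (1-q)(-10) ⇒ q = 5/6
P2 indiff ⇒ p·4+(1-p)·0 = p·0+(1-p)·10 ⇒ p(4) = (1-p)(10) ⇒ p = 5/7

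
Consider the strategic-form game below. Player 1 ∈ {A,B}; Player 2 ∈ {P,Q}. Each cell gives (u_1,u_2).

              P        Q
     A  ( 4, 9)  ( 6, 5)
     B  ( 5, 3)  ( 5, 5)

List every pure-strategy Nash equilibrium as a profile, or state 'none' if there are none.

(A,P): not NE [P1→B gives 5>4]
(A,Q): not NE [P2→P gives 9>5]
(B,P): not NE [P2→Q gives 5>3]
(B,Q): not NE [P1→A gives 6>5]

PSNE: ∅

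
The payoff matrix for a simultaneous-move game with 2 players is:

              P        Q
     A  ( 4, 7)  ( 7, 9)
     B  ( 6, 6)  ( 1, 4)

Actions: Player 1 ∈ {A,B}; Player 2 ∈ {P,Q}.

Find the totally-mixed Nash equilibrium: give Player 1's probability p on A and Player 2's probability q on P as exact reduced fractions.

P1 indiff ⇒ q·4+(1-q)·7 = q·6+(1-q)·1 ⇒ q(-2) = (1-q)(-6) ⇒ q = 3/4
P2 indiff ⇒ p·7+(1-p)·6 = p·9+(1-p)·4 ⇒ p(-2) = (1-p)(-2) ⇒ p = 1/2

P1 mixes 1/2 on A; P2 mixes 3/4 on P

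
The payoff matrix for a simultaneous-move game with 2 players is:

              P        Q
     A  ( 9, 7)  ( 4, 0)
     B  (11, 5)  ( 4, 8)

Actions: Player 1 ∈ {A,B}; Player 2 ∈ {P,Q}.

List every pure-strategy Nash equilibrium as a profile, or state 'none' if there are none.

(A,P): not NE [P1→B gives 11>9]
(A,Q): not NE [P2→P gives 7>0]
(B,P): not NE [P2→Q gives 8>5]
(B,Q): NE

Nash profiles: (B,Q)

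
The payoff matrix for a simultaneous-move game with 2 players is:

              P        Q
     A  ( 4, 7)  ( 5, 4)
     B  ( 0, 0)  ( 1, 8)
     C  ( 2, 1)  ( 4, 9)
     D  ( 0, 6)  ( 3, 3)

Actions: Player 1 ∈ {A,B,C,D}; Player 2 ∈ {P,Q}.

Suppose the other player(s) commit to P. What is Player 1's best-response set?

u_1(A vs P) = 4
u_1(B vs P) = 0
u_1(C vs P) = 2
u_1(D vs P) = 0
max payoff 4 at {A}

argmax u_1 = {A}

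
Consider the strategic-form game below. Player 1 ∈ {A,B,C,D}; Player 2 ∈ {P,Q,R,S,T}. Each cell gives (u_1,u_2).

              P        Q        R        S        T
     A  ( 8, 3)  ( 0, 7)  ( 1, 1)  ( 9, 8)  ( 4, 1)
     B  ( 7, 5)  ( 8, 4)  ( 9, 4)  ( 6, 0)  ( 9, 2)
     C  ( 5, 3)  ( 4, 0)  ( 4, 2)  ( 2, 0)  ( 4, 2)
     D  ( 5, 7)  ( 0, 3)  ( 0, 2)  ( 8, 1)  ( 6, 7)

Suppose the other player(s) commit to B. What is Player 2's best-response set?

u_2(P vs B) = 5
u_2(Q vs B) = 4
u_2(R vs B) = 4
u_2(S vs B) = 0
u_2(T vs B) = 2
max payoff 5 at {P}

P2 best: {P}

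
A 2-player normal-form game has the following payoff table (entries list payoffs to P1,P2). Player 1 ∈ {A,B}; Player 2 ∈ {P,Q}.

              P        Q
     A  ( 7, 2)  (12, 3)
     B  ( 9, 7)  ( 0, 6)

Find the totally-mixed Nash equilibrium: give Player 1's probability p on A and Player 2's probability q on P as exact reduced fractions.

P1 indiff ⇒ q·7+(1-q)·12 = q·9+(1-q)·0 ⇒ q(-2) = (1-q)(-12) ⇒ q = 6/7
P2 indiff ⇒ p·2+(1-p)·7 = p·3+(1-p)·6 ⇒ p(-1) = (1-p)(-1) ⇒ p = 1/2

P1 mixes 1/2 on A; P2 mixes 6/7 on P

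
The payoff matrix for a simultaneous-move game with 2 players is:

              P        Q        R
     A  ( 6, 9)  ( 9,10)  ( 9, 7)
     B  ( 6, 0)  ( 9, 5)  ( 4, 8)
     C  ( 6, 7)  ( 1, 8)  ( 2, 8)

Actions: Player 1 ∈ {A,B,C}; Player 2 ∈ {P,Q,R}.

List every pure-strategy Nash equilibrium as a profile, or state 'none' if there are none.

NE set: (A,Q)

(A,P): not NE [P2→Q gives 10>9]
(A,Q): NE
(A,R): not NE [P2→Q gives 10>7]
(B,P): not NE [P2→R gives 8>0]
(B,Q): not NE [P2→R gives 8>5]
(B,R): not NE [P1→A gives 9>4]
(C,P): not NE [P2→R gives 8>7]
(C,Q): not NE [P1→B gives 9>1]
(C,R): not NE [P1→A gives 9>2]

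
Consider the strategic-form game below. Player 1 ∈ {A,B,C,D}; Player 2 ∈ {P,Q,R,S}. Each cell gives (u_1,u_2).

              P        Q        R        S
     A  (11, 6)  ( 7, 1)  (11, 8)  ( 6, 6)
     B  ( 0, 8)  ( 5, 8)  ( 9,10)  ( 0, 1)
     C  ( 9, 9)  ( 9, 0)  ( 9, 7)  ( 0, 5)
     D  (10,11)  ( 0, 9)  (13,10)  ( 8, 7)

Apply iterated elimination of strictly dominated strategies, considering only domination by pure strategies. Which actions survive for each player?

P1 drop B (A beats it: P:11>0 Q:7>5 R:11>9 S:6>0)
P2 drop Q (P beats it: A:6>1 C:9>0 D:11>9)
P1 drop C (A beats it: P:11>9 R:11>9 S:6>0)
P2 drop S (R beats it: A:8>6 D:10>7)
P1→{A,D} P2→{P,R}

Survivors P1:{A,D} P2:{P,R}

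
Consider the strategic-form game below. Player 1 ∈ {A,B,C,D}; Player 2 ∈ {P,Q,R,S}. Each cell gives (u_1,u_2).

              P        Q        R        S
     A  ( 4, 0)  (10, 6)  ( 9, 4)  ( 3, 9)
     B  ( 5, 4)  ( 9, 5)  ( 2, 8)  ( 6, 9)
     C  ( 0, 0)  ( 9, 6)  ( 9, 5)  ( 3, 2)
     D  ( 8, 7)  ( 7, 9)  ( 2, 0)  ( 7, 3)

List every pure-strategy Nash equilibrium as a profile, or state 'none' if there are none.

Equilibria: none

(A,P): not NE [P1→D gives 8>4; P2→S gives 9>0]
(A,Q): not NE [P2→S gives 9>6]
(A,R): not NE [P2→S gives 9>4]
(A,S): not NE [P1→D gives 7>3]
(B,P): not NE [P1→D gives 8>5; P2→S gives 9>4]
(B,Q): not NE [P1→A gives 10>9; P2→S gives 9>5]
(B,R): not NE [P1→C gives 9>2; P2→S gives 9>8]
(B,S): not NE [P1→D gives 7>6]
(C,P): not NE [P1→D gives 8>0; P2→Q gives 6>0]
(C,Q): not NE [P1→A gives 10>9]
(C,R): not NE [P2→Q gives 6>5]
(C,S): not NE [P1→D gives 7>3; P2→Q gives 6>2]
(D,P): not NE [P2→Q gives 9>7]
(D,Q): not NE [P1→A gives 10>7]
(D,R): not NE [P1→C gives 9>2; P2→Q gives 9>0]
(D,S): not NE [P2→Q gives 9>3]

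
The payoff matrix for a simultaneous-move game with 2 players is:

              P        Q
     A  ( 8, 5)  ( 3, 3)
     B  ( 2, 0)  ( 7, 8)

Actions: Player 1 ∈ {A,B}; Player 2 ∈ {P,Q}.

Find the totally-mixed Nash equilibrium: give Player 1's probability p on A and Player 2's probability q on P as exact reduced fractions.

P1 indiff ⇒ q·8+(1-q)·3 = q·2+(1-q)·7 ⇒ q(6) = (1-q)(4) ⇒ q = 2/5
P2 indiff ⇒ p·5+(1-p)·0 = p·3+(1-p)·8 ⇒ p(2) = (1-p)(8) ⇒ p = 4/5

P1 mixes 4/5 on A; P2 mixes 2/5 on P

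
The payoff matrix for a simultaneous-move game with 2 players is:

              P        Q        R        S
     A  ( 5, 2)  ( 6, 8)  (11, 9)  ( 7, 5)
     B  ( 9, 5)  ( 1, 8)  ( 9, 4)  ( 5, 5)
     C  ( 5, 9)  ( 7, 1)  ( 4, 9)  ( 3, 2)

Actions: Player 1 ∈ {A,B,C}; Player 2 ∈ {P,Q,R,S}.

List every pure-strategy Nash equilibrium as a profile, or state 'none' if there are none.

(A,P): not NE [P1→B gives 9>5; P2→R gives 9>2]
(A,Q): not NE [P1→C gives 7>6; P2→R gives 9>8]
(A,R): NE
(A,S): not NE [P2→R gives 9>5]
(B,P): not NE [P2→Q gives 8>5]
(B,Q): not NE [P1→C gives 7>1]
(B,R): not NE [P1→A gives 11>9; P2→Q gives 8>4]
(B,S): not NE [P1→A gives 7>5; P2→Q gives 8>5]
(C,P): not NE [P1→B gives 9>5]
(C,Q): not NE [P2→R gives 9>1]
(C,R): not NE [P1→A gives 11>4]
(C,S): not NE [P1→A gives 7>3; P2→R gives 9>2]

NE set: (A,R)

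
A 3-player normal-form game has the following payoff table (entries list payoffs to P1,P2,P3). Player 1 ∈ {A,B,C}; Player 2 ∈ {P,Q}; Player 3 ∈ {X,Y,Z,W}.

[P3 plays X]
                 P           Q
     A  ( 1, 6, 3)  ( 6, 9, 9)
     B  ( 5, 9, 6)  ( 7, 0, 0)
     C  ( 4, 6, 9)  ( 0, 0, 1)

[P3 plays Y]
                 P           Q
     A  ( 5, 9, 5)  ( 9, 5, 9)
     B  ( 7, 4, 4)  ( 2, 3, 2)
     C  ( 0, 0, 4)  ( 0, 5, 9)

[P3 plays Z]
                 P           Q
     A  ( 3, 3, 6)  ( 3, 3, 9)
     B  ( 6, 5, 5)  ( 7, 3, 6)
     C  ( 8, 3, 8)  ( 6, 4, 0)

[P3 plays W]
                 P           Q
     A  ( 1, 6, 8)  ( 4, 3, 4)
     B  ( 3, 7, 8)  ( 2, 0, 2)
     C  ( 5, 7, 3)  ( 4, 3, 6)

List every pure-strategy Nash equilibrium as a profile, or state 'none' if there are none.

(A,P,X): not NE [P1→B gives 5>1; P2→Q gives 9>6; P3→W gives 8>3]
(A,P,Y): not NE [P1→B gives 7>5; P3→W gives 8>5]
(A,P,Z): not NE [P1→C gives 8>3; P3→W gives 8>6]
(A,P,W): not NE [P1→C gives 5>1]
(A,Q,X): not NE [P1→B gives 7>6]
(A,Q,Y): not NE [P2→P gives 9>5]
(A,Q,Z): not NE [P1→B gives 7>3]
(A,Q,W): not NE [P2→P gives 6>3; P3→Z gives 9>4]
(B,P,X): not NE [P3→W gives 8>6]
(B,P,Y): not NE [P3→W gives 8>4]
(B,P,Z): not NE [P1→C gives 8>6; P3→W gives 8>5]
(B,P,W): not NE [P1→C gives 5>3]
(B,Q,X): not NE [P2→P gives 9>0; P3→Z gives 6>0]
(B,Q,Y): not NE [P1→A gives 9>2; P2→P gives 4>3; P3→Z gives 6>2]
(B,Q,Z): not NE [P2→P gives 5>3]
(B,Q,W): not NE [P1→C gives 4>2; P2→P gives 7>0; P3→Z gives 6>2]
(C,P,X): not NE [P1→B gives 5>4]
(C,P,Y): not NE [P1→B gives 7>0; P2→Q gives 5>0; P3→X gives 9>4]
(C,P,Z): not NE [P2→Q gives 4>3; P3→X gives 9>8]
(C,P,W): not NE [P3→X gives 9>3]
(C,Q,X): not NE [P1→B gives 7>0; P2→P gives 6>0; P3→Y gives 9>1]
(C,Q,Y): not NE [P1→A gives 9>0]
(C,Q,Z): not NE [P1→B gives 7>6; P3→Y gives 9>0]
(C,Q,W): not NE [P2→P gives 7>3; P3→Y gives 9>6]

PSNE: ∅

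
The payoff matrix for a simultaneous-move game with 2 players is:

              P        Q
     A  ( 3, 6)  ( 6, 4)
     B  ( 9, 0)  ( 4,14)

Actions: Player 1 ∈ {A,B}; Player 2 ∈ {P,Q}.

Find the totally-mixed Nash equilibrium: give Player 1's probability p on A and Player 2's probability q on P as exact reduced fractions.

P1 indiff ⇒ q·3+(1-q)·6 = q·9+(1-q)·4 ⇒ q(-6) = (1-q)(-2) ⇒ q = 1/4
P2 indiff ⇒ p·6+(1-p)·0 = p·4+(1-p)·14 ⇒ p(2) = (1-p)(14) ⇒ p = 7/8

(p,q) = (7/8, 1/4)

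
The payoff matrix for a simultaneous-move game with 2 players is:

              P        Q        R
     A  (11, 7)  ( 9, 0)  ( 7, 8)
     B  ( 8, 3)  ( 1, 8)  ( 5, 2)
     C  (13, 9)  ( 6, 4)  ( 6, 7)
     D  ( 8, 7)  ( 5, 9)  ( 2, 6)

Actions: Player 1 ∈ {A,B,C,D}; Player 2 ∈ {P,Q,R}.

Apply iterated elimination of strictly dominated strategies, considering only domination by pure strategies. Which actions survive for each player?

Survivors P1:{A,C} P2:{P,R}

P1 drop B (A beats it: P:11>8 Q:9>1 R:7>5)
P1 drop D (A beats it: P:11>8 Q:9>5 R:7>2)
P2 drop Q (P beats it: A:7>0 C:9>4)
P1→{A,C} P2→{P,R}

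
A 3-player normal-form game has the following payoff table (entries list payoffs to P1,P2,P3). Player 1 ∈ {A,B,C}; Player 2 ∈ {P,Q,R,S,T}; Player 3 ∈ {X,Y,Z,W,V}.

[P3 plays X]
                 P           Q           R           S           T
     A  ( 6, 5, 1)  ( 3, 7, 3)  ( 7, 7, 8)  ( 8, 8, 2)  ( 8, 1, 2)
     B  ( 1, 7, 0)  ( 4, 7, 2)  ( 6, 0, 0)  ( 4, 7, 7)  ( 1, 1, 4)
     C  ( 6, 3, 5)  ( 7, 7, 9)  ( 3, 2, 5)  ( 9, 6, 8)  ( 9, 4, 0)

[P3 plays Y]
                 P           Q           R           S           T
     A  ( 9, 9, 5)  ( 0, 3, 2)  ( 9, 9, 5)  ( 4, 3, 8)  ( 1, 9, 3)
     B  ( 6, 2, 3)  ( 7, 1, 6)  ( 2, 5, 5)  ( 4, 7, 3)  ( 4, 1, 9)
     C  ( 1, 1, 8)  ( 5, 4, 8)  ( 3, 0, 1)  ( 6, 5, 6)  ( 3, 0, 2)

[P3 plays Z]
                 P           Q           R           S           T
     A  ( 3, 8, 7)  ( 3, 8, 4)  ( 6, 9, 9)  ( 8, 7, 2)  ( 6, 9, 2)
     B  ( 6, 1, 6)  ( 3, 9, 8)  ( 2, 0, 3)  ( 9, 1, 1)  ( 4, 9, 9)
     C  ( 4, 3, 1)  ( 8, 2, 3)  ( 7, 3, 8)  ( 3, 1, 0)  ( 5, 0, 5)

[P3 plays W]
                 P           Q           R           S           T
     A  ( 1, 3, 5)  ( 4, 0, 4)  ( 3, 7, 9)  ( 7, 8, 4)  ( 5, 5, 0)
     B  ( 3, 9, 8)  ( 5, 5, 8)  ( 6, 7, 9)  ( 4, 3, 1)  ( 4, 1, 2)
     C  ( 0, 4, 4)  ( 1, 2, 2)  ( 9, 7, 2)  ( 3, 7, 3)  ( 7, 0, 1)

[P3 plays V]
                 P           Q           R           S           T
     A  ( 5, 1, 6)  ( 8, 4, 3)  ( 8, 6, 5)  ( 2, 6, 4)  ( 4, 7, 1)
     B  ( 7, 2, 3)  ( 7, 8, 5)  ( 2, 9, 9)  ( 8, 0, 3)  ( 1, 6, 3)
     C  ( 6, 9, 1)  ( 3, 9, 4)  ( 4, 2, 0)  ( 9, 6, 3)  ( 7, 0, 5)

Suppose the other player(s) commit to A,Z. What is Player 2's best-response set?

u_2(P vs A,Z) = 8
u_2(Q vs A,Z) = 8
u_2(R vs A,Z) = 9
u_2(S vs A,Z) = 7
u_2(T vs A,Z) = 9
max payoff 9 at {R,T}

BR_2 = {R,T}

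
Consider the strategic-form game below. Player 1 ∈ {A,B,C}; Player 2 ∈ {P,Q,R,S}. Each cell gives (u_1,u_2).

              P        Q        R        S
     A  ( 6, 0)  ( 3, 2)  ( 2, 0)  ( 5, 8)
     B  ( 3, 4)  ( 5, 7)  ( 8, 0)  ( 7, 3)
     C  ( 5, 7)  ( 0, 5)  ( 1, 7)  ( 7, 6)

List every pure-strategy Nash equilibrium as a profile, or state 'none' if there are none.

PSNE = {(B,Q)}

(A,P): not NE [P2→S gives 8>0]
(A,Q): not NE [P1→B gives 5>3; P2→S gives 8>2]
(A,R): not NE [P1→B gives 8>2; P2→S gives 8>0]
(A,S): not NE [P1→C gives 7>5]
(B,P): not NE [P1→A gives 6>3; P2→Q gives 7>4]
(B,Q): NE
(B,R): not NE [P2→Q gives 7>0]
(B,S): not NE [P2→Q gives 7>3]
(C,P): not NE [P1→A gives 6>5]
(C,Q): not NE [P1→B gives 5>0; P2→R gives 7>5]
(C,R): not NE [P1→B gives 8>1]
(C,S): not NE [P2→R gives 7>6]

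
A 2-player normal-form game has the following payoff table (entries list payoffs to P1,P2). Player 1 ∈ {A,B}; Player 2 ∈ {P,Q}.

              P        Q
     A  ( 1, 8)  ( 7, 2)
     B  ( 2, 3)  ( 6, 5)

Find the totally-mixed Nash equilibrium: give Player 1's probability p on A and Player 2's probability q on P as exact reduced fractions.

p=1/4, q=1/2

P1 indiff ⇒ q·1+(1-q)·7 = q·2+(1-q)·6 ⇒ q(-1) = (1-q)(-1) ⇒ q = 1/2
P2 indiff ⇒ p·8+(1-p)·3 = p·2+(1-p)·5 ⇒ p(6) = (1-p)(2) ⇒ p = 1/4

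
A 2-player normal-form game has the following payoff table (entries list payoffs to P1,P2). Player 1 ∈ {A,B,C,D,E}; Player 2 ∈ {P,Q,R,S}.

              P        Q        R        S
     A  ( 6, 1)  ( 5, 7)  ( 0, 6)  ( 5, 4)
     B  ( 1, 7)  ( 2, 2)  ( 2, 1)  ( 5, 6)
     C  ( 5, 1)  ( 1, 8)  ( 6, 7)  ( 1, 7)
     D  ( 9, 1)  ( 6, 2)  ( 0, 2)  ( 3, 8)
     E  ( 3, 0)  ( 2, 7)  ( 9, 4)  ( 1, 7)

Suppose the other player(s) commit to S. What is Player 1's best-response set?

u_1(A vs S) = 5
u_1(B vs S) = 5
u_1(C vs S) = 1
u_1(D vs S) = 3
u_1(E vs S) = 1
max payoff 5 at {A,B}

P1 best: {A,B}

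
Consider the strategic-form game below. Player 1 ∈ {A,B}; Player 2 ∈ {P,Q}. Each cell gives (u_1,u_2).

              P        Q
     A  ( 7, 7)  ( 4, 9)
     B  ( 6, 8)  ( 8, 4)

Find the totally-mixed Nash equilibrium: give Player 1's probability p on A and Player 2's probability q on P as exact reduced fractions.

P1 indiff ⇒ q·7+(1-q)·4 = q·6+(1-q)·8 ⇒ q(1) = (1-q)(4) ⇒ q = 4/5
P2 indiff ⇒ p·7+(1-p)·8 = p·9+(1-p)·4 ⇒ p(-2) = (1-p)(-4) ⇒ p = 2/3

(p,q) = (2/3, 4/5)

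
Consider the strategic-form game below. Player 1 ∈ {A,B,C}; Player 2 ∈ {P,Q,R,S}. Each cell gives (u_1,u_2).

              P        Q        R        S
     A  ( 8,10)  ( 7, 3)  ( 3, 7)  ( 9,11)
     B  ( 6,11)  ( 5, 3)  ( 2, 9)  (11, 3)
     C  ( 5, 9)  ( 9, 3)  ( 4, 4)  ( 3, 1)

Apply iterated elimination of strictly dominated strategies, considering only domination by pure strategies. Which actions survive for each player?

P2 drop Q (P beats it: A:10>3 B:11>3 C:9>3)
P2 drop R (P beats it: A:10>7 B:11>9 C:9>4)
P1 drop C (A beats it: P:8>5 S:9>3)
P1→{A,B} P2→{P,S}

IESDS → P1:{A,B} P2:{P,S}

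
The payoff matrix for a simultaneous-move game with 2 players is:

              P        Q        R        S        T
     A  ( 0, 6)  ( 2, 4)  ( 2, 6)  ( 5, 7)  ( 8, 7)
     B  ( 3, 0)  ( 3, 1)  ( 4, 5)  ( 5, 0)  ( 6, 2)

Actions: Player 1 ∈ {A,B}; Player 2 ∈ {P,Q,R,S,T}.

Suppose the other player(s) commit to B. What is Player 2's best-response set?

BR_2 = {R}

u_2(P vs B) = 0
u_2(Q vs B) = 1
u_2(R vs B) = 5
u_2(S vs B) = 0
u_2(T vs B) = 2
max payoff 5 at {R}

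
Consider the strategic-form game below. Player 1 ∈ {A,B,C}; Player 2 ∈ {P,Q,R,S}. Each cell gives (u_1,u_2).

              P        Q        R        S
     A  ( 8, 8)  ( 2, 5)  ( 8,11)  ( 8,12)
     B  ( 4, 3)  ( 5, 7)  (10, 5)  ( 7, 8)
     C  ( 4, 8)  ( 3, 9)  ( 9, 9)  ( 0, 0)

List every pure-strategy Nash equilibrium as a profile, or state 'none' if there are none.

NE set: (A,S)

(A,P): not NE [P2→S gives 12>8]
(A,Q): not NE [P1→B gives 5>2; P2→S gives 12>5]
(A,R): not NE [P1→B gives 10>8; P2→S gives 12>11]
(A,S): NE
(B,P): not NE [P1→A gives 8>4; P2→S gives 8>3]
(B,Q): not NE [P2→S gives 8>7]
(B,R): not NE [P2→S gives 8>5]
(B,S): not NE [P1→A gives 8>7]
(C,P): not NE [P1→A gives 8>4; P2→R gives 9>8]
(C,Q): not NE [P1→B gives 5>3]
(C,R): not NE [P1→B gives 10>9]
(C,S): not NE [P1→A gives 8>0; P2→R gives 9>0]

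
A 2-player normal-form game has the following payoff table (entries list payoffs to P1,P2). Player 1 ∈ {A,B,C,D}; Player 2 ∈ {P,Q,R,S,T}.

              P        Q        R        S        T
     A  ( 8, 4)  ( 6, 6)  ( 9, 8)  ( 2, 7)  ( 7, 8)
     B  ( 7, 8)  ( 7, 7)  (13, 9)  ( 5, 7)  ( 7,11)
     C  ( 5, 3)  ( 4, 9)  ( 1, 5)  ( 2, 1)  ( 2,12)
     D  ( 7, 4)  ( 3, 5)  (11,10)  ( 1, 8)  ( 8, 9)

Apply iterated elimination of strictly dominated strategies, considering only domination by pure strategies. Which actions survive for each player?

P1 drop C (B beats it: P:7>5 Q:7>4 R:13>1 S:5>2 T:7>2)
P2 drop P (R beats it: A:8>4 B:9>8 D:10>4)
P2 drop Q (R beats it: A:8>6 B:9>7 D:10>5)
P2 drop S (R beats it: A:8>7 B:9>7 D:10>8)
P1 drop A (D beats it: R:11>9 T:8>7)
P1→{B,D} P2→{R,T}

IESDS → P1:{B,D} P2:{R,T}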